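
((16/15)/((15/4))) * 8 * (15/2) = 256/15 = 17.07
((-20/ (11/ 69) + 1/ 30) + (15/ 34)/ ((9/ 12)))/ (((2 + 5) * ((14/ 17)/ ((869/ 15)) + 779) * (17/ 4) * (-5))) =110649454/ 102712264725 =0.00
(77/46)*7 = 539/46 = 11.72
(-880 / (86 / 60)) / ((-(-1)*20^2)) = -66 / 43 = -1.53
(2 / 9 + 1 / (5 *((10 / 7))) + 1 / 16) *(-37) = -56573 / 3600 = -15.71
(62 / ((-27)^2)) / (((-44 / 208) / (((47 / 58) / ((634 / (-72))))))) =303056 / 8190963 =0.04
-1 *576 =-576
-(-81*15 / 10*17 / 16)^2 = -17065161 / 1024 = -16665.20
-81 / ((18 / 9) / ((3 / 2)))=-243 / 4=-60.75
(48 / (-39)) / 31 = -16 / 403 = -0.04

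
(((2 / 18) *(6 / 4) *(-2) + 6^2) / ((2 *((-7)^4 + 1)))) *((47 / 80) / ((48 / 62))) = 155899 / 27671040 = 0.01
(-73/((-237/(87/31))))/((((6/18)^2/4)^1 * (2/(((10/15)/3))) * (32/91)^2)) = 17530877/626944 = 27.96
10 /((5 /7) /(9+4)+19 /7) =65 /18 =3.61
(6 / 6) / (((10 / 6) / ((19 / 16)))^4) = 10556001 / 40960000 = 0.26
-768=-768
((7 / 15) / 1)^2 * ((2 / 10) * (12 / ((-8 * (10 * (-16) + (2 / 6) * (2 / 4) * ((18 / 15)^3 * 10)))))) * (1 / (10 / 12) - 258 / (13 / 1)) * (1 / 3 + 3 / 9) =-4949 / 957450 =-0.01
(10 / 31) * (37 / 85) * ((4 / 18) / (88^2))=37 / 9182448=0.00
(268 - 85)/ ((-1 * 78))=-61/ 26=-2.35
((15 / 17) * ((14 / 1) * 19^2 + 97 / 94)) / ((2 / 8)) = 14255190 / 799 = 17841.29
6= 6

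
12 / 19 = 0.63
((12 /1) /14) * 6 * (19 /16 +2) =16.39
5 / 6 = 0.83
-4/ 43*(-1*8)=32/ 43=0.74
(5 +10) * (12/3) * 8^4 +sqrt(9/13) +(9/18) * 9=3 * sqrt(13)/13 +491529/2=245765.33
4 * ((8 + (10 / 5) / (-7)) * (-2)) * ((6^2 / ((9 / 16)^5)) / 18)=-33554432 / 15309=-2191.81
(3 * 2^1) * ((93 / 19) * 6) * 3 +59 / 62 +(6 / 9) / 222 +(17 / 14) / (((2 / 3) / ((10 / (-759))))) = 183947997700 / 347358627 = 529.56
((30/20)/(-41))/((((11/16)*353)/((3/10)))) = -36/796015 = -0.00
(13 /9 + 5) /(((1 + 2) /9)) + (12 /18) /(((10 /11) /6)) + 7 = 461 /15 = 30.73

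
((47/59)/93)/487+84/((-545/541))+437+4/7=3610707080668/10194324735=354.19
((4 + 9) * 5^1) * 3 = 195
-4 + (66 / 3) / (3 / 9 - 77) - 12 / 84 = -4.43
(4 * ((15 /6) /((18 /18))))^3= 1000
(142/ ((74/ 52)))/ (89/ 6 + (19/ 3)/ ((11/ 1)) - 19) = -81224/ 2923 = -27.79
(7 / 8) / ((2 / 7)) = 49 / 16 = 3.06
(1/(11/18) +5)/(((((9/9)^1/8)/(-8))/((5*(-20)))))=467200/11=42472.73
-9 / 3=-3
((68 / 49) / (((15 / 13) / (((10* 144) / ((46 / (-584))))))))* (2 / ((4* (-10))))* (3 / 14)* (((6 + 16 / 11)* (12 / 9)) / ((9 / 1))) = 338663936 / 1301685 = 260.17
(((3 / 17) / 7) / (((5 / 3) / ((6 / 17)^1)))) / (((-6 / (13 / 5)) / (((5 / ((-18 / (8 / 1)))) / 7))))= 52 / 70805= 0.00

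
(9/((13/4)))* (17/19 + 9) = 6768/247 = 27.40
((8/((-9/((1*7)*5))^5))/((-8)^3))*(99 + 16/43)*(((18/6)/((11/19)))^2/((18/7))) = 567124430928125/39325689216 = 14421.22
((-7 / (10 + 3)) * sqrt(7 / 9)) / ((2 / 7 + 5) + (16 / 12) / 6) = -147 * sqrt(7) / 4511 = -0.09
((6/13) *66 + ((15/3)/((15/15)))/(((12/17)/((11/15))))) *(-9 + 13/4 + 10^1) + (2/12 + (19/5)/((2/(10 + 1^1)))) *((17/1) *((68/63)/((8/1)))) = 39283991/196560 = 199.86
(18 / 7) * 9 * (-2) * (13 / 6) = -702 / 7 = -100.29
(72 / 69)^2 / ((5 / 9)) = 5184 / 2645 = 1.96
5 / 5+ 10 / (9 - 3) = 8 / 3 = 2.67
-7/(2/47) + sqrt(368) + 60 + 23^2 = 4*sqrt(23) + 849/2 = 443.68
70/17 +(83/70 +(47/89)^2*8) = 71019111/9425990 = 7.53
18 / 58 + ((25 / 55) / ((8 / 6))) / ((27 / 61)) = 12409 / 11484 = 1.08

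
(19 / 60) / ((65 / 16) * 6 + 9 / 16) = 4 / 315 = 0.01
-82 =-82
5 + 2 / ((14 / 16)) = 7.29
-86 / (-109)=86 / 109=0.79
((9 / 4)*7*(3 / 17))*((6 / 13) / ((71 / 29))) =0.52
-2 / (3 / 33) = -22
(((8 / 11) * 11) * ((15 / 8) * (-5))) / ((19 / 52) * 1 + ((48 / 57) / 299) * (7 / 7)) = -568100 / 2789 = -203.69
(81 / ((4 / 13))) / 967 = 1053 / 3868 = 0.27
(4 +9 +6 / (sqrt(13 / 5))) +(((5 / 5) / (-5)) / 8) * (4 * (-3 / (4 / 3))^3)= 6 * sqrt(65) / 13 +9049 / 640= 17.86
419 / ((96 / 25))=10475 / 96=109.11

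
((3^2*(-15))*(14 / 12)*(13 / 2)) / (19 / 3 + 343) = -12285 / 4192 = -2.93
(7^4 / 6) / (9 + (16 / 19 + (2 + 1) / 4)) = 13034 / 345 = 37.78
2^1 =2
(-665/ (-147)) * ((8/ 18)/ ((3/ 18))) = 760/ 63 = 12.06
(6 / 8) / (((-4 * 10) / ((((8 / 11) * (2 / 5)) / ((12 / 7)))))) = -7 / 2200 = -0.00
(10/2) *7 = 35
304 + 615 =919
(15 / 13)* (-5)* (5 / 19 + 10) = -1125 / 19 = -59.21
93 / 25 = 3.72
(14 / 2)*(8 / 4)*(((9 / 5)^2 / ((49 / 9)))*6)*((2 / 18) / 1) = 972 / 175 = 5.55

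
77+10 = 87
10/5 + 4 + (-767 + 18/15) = -759.80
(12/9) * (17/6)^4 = 83521/972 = 85.93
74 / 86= 37 / 43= 0.86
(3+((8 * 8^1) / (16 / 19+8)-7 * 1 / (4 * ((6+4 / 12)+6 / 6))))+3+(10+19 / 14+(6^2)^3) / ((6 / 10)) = 20537069 / 264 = 77791.93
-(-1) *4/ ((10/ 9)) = 18/ 5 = 3.60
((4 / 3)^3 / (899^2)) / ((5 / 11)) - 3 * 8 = -2618570536 / 109107135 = -24.00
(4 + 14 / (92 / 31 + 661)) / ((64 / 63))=289681 / 73184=3.96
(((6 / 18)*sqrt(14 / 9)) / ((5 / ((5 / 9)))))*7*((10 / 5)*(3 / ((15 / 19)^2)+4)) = 9254*sqrt(14) / 6075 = 5.70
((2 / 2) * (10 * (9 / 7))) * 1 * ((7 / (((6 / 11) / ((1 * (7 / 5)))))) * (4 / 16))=231 / 4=57.75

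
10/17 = 0.59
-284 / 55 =-5.16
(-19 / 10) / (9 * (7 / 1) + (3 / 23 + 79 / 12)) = -2622 / 96205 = -0.03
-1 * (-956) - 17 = 939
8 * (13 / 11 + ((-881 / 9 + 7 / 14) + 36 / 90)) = -379396 / 495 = -766.46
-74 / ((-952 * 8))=37 / 3808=0.01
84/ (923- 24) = 84/ 899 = 0.09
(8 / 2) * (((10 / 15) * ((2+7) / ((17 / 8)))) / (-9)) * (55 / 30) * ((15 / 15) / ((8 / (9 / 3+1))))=-176 / 153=-1.15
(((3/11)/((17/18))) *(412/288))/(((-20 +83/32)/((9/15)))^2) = 711936/1450414075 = 0.00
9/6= 3/2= 1.50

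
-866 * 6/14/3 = -866/7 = -123.71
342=342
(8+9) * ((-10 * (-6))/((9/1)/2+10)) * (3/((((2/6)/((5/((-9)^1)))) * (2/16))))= -81600/29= -2813.79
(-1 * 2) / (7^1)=-2 / 7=-0.29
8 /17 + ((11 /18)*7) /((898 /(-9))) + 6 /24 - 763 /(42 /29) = -24096875 /45798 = -526.16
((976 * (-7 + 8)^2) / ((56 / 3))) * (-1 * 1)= -366 / 7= -52.29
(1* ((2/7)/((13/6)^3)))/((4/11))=1188/15379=0.08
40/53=0.75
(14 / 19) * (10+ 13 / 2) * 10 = 2310 / 19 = 121.58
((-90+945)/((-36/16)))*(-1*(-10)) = -3800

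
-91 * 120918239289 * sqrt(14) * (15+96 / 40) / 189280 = -10519886818143 * sqrt(14) / 10400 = -3784789636.65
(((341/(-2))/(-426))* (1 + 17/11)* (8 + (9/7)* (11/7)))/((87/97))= 1476437/129717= 11.38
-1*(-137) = 137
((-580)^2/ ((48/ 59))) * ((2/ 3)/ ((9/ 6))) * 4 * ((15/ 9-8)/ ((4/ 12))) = -377104400/ 27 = -13966829.63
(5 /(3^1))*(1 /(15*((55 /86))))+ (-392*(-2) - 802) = -8824 /495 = -17.83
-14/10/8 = -7/40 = -0.18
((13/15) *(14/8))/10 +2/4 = 391/600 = 0.65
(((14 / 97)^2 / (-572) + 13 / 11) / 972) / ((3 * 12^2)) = 0.00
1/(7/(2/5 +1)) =1/5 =0.20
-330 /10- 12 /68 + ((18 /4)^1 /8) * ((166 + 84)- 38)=5853 /68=86.07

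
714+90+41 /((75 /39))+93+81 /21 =161381 /175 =922.18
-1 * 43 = -43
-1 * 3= -3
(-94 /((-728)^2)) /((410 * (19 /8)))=-47 /258035960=-0.00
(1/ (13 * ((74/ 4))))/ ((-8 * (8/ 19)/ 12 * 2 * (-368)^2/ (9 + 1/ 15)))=-323/ 651389440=-0.00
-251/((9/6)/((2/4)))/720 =-251/2160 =-0.12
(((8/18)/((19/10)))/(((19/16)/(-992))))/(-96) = 19840/9747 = 2.04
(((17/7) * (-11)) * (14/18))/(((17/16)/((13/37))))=-2288/333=-6.87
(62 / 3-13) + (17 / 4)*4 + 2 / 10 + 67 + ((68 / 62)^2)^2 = 1292656978 / 13852815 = 93.31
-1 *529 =-529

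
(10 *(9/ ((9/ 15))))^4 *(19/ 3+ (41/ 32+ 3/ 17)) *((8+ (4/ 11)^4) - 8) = 17165250000000/ 248897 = 68965274.79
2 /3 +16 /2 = 26 /3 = 8.67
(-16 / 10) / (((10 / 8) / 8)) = -256 / 25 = -10.24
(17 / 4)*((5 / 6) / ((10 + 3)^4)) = 85 / 685464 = 0.00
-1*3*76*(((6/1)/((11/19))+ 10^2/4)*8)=-709536/11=-64503.27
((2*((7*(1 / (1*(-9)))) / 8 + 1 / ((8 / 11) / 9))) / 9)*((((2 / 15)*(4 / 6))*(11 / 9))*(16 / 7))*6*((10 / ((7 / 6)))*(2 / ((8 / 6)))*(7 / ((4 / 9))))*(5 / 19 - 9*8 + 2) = -57407.07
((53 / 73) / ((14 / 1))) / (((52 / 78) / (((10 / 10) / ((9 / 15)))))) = 265 / 2044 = 0.13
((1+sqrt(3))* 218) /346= 109 /173+109* sqrt(3) /173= 1.72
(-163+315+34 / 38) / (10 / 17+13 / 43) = 303365 / 1767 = 171.68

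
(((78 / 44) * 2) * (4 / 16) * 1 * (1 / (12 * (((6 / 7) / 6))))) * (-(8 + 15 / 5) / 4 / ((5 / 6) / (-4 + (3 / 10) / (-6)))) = 22113 / 3200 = 6.91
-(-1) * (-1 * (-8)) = 8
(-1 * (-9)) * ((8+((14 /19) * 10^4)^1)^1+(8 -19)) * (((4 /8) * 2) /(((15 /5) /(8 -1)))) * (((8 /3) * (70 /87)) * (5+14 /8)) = 1234297260 /551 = 2240103.92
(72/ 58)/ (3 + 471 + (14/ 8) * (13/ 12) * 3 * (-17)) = 576/ 175073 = 0.00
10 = 10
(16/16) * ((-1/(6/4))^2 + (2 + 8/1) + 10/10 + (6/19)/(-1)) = 11.13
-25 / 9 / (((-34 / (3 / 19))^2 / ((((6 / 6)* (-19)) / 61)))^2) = -225 / 1795074758416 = -0.00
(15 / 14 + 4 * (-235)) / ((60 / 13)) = -34177 / 168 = -203.43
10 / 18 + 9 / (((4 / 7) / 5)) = 2855 / 36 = 79.31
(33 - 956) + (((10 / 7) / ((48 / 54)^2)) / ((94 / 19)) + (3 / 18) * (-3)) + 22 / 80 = -97158653 / 105280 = -922.86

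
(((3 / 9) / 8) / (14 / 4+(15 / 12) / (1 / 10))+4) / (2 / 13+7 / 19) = 379639 / 49536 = 7.66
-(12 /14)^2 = -36 /49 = -0.73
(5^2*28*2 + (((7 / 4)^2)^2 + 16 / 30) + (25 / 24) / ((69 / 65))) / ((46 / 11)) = 4112133817 / 12188160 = 337.39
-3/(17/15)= -45/17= -2.65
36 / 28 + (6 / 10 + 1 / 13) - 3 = -472 / 455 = -1.04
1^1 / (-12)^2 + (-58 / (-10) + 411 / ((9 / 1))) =37061 / 720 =51.47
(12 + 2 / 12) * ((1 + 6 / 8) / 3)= 511 / 72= 7.10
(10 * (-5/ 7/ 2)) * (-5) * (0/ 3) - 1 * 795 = -795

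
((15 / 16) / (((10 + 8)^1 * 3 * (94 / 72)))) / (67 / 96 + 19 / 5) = 300 / 101473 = 0.00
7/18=0.39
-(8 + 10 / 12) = -53 / 6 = -8.83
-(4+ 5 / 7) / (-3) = 11 / 7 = 1.57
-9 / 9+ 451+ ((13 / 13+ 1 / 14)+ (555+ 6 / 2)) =14127 / 14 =1009.07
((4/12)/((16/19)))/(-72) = -19/3456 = -0.01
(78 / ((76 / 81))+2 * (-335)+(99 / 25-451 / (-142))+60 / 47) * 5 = -916895778 / 317015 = -2892.28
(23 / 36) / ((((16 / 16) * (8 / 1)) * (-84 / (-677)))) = 15571 / 24192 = 0.64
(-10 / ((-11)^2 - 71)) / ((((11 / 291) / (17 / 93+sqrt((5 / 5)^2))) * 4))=-97 / 62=-1.56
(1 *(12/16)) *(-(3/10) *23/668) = -207/26720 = -0.01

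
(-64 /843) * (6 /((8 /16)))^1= -256 /281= -0.91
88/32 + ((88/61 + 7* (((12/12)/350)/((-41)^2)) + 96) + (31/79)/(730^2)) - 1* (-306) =876743206778349/2158441906550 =406.19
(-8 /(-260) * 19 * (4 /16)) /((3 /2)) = 19 /195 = 0.10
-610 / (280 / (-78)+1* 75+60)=-4.64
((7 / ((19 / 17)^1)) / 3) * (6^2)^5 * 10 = 23984916480 / 19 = 1262364025.26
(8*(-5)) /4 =-10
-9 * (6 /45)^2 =-4 /25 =-0.16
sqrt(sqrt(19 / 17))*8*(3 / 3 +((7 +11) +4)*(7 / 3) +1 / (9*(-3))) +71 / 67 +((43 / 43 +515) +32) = 11296*17^(3 / 4)*19^(1 / 4) / 459 +36787 / 67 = 979.23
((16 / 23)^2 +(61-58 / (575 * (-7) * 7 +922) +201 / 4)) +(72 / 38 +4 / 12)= 374604522301 / 3287038836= 113.96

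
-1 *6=-6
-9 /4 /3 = -3 /4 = -0.75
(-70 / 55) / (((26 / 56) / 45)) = -17640 / 143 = -123.36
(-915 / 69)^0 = 1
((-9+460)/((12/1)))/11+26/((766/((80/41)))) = 656303/188436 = 3.48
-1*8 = -8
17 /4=4.25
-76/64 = -19/16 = -1.19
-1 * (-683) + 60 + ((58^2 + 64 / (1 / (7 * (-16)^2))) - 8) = 118787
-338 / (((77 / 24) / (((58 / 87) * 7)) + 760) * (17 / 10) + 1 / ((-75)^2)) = -60840000 / 232770407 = -0.26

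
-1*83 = -83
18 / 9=2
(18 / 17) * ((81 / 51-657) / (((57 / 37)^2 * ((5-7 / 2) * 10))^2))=-4640422636 / 8474123025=-0.55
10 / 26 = 5 / 13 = 0.38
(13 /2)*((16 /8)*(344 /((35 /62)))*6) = 1663584 /35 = 47530.97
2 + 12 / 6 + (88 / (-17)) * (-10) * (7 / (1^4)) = 6228 / 17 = 366.35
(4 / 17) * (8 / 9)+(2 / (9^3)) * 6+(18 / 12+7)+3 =96877 / 8262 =11.73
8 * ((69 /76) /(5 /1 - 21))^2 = 4761 /184832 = 0.03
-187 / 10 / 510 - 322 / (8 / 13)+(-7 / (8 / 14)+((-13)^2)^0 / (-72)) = -963991 / 1800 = -535.55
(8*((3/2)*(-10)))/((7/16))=-1920/7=-274.29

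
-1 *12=-12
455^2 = 207025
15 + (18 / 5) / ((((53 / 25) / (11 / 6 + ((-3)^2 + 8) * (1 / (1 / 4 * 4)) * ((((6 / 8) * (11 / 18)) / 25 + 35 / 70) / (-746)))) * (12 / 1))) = 15.26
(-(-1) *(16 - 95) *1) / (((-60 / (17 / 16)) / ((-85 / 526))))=-22831 / 100992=-0.23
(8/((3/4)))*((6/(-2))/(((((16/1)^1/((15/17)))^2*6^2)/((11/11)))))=-25/9248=-0.00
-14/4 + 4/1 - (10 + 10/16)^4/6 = -52188337/24576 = -2123.55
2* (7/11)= 14/11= 1.27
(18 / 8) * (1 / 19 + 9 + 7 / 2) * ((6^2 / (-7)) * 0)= 0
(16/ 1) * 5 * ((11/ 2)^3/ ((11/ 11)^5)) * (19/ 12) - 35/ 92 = 5816365/ 276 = 21073.79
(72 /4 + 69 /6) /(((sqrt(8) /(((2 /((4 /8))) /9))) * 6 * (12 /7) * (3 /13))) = 5369 * sqrt(2) /3888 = 1.95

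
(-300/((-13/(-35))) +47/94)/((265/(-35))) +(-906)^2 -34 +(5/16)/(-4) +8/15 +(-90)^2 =548339756293/661440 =829009.07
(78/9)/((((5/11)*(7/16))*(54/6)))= 4576/945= 4.84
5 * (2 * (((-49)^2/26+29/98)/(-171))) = -65570/12103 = -5.42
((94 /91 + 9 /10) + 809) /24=245983 /7280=33.79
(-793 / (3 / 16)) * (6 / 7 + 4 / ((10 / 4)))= -1091168 / 105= -10392.08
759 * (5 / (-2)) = -3795 / 2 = -1897.50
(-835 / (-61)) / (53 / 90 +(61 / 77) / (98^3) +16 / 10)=2723127283800 / 435446881609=6.25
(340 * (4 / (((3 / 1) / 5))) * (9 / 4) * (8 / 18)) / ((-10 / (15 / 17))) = -200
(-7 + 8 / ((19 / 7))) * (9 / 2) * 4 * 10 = -13860 / 19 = -729.47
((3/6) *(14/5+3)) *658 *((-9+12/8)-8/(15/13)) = -27541.69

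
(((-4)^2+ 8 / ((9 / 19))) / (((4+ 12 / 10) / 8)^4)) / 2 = 23680000 / 257049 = 92.12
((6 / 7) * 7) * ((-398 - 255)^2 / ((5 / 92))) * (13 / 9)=1019970328 / 15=67998021.87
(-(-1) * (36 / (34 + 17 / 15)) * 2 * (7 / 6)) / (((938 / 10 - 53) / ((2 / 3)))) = 350 / 8959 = 0.04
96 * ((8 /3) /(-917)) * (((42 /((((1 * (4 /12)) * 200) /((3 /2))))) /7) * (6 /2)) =-2592 /22925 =-0.11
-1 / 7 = -0.14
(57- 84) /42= -9 /14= -0.64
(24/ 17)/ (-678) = -4/ 1921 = -0.00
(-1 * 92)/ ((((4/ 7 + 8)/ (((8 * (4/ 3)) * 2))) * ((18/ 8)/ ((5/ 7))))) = -5888/ 81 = -72.69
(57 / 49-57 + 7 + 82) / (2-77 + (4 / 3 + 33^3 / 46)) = 44850 / 956921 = 0.05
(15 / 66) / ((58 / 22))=5 / 58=0.09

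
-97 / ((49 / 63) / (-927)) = 809271 / 7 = 115610.14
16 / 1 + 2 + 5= 23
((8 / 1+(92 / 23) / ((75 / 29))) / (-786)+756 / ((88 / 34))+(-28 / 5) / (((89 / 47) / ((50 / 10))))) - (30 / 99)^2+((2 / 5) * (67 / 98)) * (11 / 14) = 6711833701457 / 24194173850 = 277.42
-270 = -270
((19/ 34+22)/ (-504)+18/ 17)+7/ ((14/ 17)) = 163033/ 17136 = 9.51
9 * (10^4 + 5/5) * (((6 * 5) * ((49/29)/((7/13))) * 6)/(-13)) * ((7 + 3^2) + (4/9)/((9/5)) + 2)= -2069406920/29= -71358859.31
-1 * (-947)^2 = -896809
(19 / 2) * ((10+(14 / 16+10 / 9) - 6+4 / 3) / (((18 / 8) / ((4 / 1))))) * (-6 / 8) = -10013 / 108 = -92.71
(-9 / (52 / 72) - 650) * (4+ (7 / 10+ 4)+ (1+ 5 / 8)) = -889189 / 130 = -6839.92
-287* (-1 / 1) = 287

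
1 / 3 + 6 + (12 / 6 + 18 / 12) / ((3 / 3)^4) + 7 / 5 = 337 / 30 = 11.23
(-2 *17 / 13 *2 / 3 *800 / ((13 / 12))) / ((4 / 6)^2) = -489600 / 169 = -2897.04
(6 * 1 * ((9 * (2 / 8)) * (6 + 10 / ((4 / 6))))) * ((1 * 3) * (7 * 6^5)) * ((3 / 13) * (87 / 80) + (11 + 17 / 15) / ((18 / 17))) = 35237659149 / 65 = 542117833.06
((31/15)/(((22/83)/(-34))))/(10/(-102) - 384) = 743597/1077395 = 0.69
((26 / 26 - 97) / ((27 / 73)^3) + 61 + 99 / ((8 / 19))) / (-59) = 84045343 / 3096792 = 27.14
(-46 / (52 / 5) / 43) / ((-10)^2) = -23 / 22360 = -0.00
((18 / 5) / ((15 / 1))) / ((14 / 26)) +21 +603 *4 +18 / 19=8094357 / 3325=2434.39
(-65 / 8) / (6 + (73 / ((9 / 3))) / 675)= -131625 / 97784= -1.35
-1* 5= -5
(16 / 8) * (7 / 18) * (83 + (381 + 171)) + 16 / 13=57929 / 117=495.12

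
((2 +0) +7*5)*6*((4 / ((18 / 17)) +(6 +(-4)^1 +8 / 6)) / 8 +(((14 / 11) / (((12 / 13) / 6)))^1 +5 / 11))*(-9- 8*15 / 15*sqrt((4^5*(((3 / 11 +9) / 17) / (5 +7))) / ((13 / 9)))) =-116159.77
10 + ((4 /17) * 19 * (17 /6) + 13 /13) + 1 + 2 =80 /3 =26.67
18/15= 6/5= 1.20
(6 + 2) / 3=8 / 3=2.67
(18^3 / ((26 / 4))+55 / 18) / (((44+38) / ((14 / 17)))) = 1474669 / 163098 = 9.04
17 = 17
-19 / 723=-0.03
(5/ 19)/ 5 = 1/ 19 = 0.05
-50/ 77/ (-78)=25/ 3003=0.01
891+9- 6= 894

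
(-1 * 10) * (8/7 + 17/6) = -835/21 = -39.76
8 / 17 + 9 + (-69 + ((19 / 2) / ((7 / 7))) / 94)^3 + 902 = -36842410609369 / 112959424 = -326156.15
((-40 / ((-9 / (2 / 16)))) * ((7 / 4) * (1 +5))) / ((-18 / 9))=-35 / 12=-2.92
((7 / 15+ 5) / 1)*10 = 164 / 3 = 54.67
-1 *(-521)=521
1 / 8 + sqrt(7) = 2.77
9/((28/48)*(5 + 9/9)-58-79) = -6/89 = -0.07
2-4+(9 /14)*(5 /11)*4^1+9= 629 /77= 8.17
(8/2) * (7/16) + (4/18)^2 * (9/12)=193/108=1.79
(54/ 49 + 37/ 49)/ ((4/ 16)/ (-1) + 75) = 0.02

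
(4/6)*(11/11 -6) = -10/3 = -3.33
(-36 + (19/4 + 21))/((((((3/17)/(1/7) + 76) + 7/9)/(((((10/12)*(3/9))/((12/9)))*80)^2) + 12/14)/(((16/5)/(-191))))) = 0.15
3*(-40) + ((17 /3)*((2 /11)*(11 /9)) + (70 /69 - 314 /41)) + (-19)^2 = 5998999 /25461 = 235.62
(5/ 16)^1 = 5/ 16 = 0.31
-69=-69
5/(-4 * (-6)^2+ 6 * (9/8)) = -20/549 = -0.04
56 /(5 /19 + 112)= 1064 /2133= 0.50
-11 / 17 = -0.65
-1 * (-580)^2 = -336400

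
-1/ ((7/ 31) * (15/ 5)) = -1.48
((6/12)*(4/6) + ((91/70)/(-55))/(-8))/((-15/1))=-4439/198000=-0.02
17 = 17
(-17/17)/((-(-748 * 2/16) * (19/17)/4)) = -8/209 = -0.04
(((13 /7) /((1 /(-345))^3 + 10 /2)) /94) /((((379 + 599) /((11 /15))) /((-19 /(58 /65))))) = -14650588875 /232223458935776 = -0.00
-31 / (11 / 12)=-372 / 11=-33.82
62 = 62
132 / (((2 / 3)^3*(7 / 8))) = 3564 / 7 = 509.14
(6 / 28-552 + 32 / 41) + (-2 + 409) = -144.01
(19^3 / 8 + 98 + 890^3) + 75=5639760243 / 8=704970030.38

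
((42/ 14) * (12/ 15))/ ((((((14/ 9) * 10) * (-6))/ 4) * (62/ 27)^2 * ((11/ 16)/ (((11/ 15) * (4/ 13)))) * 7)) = -69984/ 76519625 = -0.00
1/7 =0.14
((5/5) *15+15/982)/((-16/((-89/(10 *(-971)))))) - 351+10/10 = -10679708861/30512704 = -350.01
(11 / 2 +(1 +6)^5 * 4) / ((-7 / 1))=-134467 / 14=-9604.79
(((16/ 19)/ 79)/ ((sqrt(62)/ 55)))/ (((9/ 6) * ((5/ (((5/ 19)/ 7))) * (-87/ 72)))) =-7040 * sqrt(62)/ 179470067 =-0.00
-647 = -647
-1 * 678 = -678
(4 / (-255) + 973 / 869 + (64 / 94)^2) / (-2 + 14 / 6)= 767320831 / 163167785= 4.70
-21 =-21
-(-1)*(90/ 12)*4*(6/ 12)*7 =105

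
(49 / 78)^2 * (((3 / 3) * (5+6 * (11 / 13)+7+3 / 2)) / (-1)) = -7.33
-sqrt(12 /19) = -2 * sqrt(57) /19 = -0.79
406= 406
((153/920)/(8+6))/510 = 3/128800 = 0.00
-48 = -48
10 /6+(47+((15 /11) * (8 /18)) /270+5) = 53.67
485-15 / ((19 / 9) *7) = 64370 / 133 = 483.98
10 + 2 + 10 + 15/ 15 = 23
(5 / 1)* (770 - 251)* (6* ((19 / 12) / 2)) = 49305 / 4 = 12326.25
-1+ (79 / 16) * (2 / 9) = 7 / 72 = 0.10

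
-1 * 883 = -883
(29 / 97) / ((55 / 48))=1392 / 5335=0.26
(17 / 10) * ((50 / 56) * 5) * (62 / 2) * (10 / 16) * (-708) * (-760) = 1107688125 / 14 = 79120580.36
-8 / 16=-1 / 2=-0.50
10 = 10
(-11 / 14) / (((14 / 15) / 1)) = -165 / 196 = -0.84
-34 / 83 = -0.41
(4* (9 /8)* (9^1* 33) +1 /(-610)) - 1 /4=1630223 /1220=1336.25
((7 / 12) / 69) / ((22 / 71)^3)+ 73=646113089 / 8816544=73.28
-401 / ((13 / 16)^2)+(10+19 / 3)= -299687 / 507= -591.10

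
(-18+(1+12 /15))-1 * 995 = -5056 /5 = -1011.20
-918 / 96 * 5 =-765 / 16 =-47.81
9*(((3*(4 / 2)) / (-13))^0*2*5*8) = 720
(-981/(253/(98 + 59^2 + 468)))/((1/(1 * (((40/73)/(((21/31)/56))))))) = -13127820480/18469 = -710802.99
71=71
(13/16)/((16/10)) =65/128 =0.51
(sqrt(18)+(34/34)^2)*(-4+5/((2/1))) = -9*sqrt(2)/2 -3/2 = -7.86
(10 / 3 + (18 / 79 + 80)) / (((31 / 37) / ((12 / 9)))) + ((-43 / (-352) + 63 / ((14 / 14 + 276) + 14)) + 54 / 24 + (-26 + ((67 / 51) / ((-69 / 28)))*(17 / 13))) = 24497823201433 / 225017803296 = 108.87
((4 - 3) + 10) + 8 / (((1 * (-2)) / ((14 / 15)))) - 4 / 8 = 203 / 30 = 6.77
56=56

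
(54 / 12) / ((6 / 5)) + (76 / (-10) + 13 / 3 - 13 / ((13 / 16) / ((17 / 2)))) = -8131 / 60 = -135.52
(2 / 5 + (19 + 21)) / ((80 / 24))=303 / 25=12.12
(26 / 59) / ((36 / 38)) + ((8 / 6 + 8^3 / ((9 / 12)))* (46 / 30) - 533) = 1370684 / 2655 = 516.27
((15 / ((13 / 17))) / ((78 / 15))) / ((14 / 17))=21675 / 4732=4.58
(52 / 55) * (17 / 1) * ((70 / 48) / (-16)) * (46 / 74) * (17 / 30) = -604877 / 1172160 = -0.52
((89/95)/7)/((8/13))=1157/5320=0.22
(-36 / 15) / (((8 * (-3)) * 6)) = 1 / 60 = 0.02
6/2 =3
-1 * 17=-17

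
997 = 997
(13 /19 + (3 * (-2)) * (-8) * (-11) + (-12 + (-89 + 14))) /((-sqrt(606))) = 5836 * sqrt(606) /5757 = 24.95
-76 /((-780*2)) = 19 /390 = 0.05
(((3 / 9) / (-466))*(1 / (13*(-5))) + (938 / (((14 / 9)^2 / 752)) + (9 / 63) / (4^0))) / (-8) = -185425051117 / 5088720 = -36438.45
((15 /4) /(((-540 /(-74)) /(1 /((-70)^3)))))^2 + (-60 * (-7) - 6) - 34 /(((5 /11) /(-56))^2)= -314488682323522558631 /609892416000000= -515646.16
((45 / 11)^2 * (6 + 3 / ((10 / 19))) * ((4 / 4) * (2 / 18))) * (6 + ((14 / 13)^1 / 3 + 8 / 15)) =18144 / 121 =149.95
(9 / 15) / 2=3 / 10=0.30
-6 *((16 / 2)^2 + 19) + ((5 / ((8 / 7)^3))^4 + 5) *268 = 594069351394803 / 17179869184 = 34579.39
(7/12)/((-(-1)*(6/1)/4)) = 7/18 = 0.39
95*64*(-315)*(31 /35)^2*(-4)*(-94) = -3954461184 /7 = -564923026.29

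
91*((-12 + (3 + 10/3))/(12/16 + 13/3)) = -6188/61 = -101.44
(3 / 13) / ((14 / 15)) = 45 / 182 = 0.25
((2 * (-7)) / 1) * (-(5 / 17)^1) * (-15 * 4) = -247.06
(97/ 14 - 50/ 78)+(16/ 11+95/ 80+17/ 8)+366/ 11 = 2129839/ 48048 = 44.33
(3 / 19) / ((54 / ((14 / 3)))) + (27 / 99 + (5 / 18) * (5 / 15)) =4277 / 11286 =0.38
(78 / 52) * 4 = 6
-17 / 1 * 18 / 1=-306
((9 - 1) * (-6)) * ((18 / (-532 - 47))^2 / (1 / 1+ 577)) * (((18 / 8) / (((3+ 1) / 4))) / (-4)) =0.00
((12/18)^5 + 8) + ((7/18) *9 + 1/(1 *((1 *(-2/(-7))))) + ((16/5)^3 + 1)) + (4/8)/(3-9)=5931187/121500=48.82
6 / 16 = 3 / 8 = 0.38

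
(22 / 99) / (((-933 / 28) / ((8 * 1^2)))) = -448 / 8397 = -0.05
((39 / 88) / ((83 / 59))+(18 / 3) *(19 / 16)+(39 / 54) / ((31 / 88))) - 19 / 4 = 4.74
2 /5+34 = 172 /5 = 34.40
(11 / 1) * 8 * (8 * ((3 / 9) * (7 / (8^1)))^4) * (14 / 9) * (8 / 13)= 184877 / 37908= 4.88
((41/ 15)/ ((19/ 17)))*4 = 2788/ 285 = 9.78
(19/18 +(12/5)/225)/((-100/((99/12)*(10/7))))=-26389/210000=-0.13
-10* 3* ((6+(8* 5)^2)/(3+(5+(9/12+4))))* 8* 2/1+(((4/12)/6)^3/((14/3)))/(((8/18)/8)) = -1554094063/25704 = -60461.18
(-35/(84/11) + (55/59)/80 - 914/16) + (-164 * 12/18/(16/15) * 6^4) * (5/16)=-117738125/2832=-41574.20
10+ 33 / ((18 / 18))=43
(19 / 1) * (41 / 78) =779 / 78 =9.99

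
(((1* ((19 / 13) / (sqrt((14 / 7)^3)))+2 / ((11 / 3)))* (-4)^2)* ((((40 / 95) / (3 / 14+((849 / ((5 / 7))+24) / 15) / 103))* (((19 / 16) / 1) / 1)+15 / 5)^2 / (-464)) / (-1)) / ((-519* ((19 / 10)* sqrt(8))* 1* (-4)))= 19870838405 / 1015387942473372+1806439855* sqrt(2) / 123669044275603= 0.00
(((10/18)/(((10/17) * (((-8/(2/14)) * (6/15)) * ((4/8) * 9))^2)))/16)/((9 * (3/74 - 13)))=-15725/315707341824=-0.00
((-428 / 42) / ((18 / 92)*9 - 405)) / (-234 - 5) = -9844 / 93097431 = -0.00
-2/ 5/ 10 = -1/ 25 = -0.04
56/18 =28/9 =3.11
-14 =-14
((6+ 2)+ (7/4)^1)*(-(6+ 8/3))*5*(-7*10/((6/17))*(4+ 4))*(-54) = -36199800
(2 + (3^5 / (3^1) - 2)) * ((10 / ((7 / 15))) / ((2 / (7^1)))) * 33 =200475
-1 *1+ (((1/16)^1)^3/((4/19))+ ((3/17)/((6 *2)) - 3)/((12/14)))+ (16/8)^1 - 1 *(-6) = 3.52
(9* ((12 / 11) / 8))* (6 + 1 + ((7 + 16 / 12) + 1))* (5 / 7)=315 / 22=14.32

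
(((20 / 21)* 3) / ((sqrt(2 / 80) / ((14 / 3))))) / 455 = 16* sqrt(10) / 273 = 0.19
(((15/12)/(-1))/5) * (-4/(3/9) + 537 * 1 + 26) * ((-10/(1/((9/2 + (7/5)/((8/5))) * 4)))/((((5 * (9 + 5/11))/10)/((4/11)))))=118465/52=2278.17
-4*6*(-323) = 7752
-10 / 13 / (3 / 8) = -80 / 39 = -2.05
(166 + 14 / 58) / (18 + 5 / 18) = 86778 / 9541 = 9.10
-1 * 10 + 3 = -7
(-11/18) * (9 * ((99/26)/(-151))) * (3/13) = 3267/102076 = 0.03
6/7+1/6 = 43/42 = 1.02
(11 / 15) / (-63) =-11 / 945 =-0.01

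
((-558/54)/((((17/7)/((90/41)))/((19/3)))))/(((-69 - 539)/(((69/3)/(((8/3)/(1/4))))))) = 74865/356864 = 0.21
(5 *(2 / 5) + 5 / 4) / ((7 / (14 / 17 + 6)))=377 / 119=3.17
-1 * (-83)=83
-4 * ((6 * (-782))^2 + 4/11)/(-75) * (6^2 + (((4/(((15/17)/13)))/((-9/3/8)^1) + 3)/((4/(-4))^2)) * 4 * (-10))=10814053613248/1485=7282190985.35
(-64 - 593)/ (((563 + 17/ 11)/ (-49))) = 39347/ 690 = 57.02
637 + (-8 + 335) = 964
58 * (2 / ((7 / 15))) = 1740 / 7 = 248.57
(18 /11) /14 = 9 /77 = 0.12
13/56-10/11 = -417/616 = -0.68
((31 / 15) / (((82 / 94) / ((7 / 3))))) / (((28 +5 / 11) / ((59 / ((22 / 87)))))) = 17450489 / 384990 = 45.33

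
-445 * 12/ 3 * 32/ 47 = -56960/ 47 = -1211.91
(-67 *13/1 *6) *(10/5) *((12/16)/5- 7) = 357981/5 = 71596.20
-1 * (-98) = 98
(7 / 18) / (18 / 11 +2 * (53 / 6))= 11 / 546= 0.02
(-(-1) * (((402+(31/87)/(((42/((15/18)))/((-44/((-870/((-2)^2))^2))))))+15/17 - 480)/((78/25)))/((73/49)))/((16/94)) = -6127934047795/62868598416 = -97.47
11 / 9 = 1.22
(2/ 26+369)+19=5045/ 13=388.08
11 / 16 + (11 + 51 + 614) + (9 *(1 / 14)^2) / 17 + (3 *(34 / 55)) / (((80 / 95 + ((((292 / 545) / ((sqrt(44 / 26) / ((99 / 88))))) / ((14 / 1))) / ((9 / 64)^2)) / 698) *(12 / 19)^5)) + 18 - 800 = -898854438738938929182963 / 10778270203060946231296 - 295390791889998413 *sqrt(286) / 80060680529939501568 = -83.46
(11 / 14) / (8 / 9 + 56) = 99 / 7168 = 0.01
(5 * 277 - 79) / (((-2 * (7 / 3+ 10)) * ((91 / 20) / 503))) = -19707540 / 3367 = -5853.15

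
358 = 358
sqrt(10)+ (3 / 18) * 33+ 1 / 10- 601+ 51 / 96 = -95179 / 160+ sqrt(10) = -591.71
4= 4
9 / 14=0.64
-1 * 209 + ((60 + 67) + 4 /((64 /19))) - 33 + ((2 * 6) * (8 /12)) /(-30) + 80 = -8179 /240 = -34.08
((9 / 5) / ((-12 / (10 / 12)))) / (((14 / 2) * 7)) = -1 / 392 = -0.00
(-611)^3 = -228099131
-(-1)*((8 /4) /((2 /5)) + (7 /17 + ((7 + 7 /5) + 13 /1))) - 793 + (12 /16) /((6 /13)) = -519903 /680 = -764.56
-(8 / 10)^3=-64 / 125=-0.51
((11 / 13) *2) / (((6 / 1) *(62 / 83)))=913 / 2418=0.38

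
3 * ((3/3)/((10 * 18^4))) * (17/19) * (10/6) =17/3989088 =0.00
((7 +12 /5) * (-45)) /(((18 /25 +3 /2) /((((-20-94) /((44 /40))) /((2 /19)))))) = 76351500 /407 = 187595.82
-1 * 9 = -9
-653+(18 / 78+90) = -7316 / 13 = -562.77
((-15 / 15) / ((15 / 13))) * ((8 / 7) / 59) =-104 / 6195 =-0.02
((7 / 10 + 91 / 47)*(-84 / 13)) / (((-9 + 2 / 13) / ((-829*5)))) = -43139502 / 5405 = -7981.41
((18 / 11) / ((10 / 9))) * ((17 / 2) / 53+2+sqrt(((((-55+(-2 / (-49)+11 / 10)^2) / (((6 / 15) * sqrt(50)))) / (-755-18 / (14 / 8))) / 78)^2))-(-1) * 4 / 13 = 348111513 * sqrt(2) / 1051021972000+264457 / 75790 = 3.49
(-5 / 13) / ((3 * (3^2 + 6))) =-0.01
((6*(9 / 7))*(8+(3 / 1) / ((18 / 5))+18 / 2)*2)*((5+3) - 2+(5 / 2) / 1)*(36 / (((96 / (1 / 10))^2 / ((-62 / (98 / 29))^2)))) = 13231058571 / 430259200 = 30.75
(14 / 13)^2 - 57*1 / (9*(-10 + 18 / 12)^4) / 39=147327092 / 127035441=1.16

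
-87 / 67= -1.30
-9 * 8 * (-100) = 7200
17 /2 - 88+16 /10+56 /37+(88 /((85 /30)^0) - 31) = -19.39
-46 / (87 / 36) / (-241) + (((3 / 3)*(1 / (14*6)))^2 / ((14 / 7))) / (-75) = 584229811 / 7397157600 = 0.08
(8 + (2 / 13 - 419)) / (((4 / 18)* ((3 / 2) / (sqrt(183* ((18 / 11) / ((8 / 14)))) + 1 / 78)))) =-48069* sqrt(28182) / 286 - 5341 / 338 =-28231.12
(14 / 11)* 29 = 406 / 11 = 36.91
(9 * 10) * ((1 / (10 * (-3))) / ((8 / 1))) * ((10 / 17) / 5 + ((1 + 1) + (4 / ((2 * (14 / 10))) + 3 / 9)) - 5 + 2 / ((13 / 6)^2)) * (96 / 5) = 502752 / 100555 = 5.00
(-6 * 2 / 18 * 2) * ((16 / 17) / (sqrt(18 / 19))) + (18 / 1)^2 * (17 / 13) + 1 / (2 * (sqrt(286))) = -32 * sqrt(38) / 153 + sqrt(286) / 572 + 5508 / 13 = 422.43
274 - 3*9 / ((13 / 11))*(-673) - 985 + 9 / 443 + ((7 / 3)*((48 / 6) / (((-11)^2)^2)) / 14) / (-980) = 908807454626626 / 61973376465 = 14664.48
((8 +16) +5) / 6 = 29 / 6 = 4.83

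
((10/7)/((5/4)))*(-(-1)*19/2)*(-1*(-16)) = 1216/7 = 173.71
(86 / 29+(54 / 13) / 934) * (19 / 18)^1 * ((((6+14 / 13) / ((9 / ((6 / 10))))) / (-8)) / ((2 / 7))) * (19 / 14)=-4341547367 / 4943736720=-0.88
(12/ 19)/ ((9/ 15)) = 20/ 19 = 1.05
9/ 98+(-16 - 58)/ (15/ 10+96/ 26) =-187337/ 13230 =-14.16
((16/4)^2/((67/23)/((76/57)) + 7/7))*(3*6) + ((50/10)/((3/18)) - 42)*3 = 15948/293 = 54.43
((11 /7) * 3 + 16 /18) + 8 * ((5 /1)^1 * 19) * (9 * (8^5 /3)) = 4706795873 /63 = 74711045.60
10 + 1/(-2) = 19/2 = 9.50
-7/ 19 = -0.37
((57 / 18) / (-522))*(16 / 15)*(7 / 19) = -28 / 11745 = -0.00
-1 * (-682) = 682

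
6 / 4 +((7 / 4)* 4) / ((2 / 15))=54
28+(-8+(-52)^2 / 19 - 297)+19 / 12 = -30347 / 228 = -133.10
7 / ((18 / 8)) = 28 / 9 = 3.11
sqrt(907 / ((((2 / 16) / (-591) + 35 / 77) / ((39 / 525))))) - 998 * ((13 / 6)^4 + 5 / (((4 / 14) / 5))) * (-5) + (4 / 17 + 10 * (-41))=546196.08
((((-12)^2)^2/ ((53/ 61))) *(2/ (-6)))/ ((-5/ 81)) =34152192/ 265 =128876.20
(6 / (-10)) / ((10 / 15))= -9 / 10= -0.90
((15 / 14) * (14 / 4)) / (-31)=-15 / 124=-0.12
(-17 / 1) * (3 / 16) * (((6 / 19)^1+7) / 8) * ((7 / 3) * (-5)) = 82705 / 2432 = 34.01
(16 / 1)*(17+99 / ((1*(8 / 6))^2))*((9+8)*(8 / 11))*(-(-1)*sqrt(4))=316336 / 11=28757.82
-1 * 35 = -35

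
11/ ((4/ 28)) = 77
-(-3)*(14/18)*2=14/3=4.67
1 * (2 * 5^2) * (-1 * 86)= -4300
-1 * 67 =-67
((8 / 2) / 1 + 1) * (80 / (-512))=-25 / 32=-0.78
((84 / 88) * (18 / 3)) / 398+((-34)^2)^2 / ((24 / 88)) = 64355269277 / 13134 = 4899898.68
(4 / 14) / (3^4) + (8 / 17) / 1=4570 / 9639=0.47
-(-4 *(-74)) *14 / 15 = -4144 / 15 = -276.27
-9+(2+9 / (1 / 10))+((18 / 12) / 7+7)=1263 / 14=90.21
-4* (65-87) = 88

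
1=1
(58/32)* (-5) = -145/16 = -9.06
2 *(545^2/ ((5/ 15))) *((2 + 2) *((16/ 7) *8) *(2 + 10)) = 10949529600/ 7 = 1564218514.29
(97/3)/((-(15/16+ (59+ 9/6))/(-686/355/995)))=1064672/1041660525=0.00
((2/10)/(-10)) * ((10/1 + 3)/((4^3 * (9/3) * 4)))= -13/38400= -0.00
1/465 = 0.00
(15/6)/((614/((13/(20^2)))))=13/98240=0.00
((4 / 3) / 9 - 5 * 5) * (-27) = 671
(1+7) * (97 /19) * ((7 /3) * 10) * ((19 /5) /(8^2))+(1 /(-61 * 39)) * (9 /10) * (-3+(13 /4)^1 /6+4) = 10768829 /190320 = 56.58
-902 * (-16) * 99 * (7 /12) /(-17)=-833448 /17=-49026.35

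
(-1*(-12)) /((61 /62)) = 744 /61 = 12.20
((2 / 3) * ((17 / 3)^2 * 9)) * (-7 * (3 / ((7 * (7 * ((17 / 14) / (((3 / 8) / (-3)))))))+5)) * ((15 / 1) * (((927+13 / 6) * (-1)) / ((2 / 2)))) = 1126400875 / 12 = 93866739.58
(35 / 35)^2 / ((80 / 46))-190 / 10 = -737 / 40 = -18.42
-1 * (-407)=407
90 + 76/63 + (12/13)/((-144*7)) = 298789/3276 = 91.21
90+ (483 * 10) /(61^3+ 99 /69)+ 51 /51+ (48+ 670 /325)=23937432787 /169669370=141.08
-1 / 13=-0.08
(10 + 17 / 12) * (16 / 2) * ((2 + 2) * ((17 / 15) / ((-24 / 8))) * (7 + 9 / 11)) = -1079.02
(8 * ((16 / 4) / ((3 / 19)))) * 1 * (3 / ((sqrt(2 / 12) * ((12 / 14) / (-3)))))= -2128 * sqrt(6)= -5212.51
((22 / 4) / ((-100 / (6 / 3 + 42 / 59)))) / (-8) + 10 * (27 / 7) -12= 26.59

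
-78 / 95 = -0.82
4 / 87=0.05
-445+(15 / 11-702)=-12602 / 11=-1145.64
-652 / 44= -163 / 11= -14.82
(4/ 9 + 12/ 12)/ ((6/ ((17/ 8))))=221/ 432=0.51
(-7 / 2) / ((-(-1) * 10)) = -7 / 20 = -0.35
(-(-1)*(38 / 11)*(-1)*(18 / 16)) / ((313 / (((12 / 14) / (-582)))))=171 / 9351188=0.00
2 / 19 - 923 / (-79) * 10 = 175528 / 1501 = 116.94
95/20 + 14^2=200.75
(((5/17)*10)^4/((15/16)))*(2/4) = 10000000/250563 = 39.91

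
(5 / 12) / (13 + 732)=1 / 1788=0.00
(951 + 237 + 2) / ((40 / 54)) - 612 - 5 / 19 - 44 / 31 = 1169539 / 1178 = 992.82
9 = 9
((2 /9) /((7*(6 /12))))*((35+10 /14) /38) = 500 /8379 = 0.06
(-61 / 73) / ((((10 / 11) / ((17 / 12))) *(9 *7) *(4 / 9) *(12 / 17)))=-193919 / 2943360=-0.07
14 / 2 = 7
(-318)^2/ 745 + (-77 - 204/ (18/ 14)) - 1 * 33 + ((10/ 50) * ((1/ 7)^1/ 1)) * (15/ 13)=-27029213/ 203385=-132.90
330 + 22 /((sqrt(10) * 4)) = 11 * sqrt(10) /20 + 330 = 331.74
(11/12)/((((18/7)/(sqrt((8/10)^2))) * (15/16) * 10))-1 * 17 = -171817/10125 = -16.97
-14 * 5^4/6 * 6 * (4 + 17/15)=-134750/3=-44916.67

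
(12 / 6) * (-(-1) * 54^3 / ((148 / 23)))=1810836 / 37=48941.51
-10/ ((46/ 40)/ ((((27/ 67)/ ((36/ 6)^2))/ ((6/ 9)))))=-225/ 1541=-0.15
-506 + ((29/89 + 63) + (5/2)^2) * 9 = 42785/356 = 120.18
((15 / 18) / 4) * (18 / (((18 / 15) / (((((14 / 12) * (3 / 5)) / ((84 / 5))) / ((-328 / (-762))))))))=3175 / 10496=0.30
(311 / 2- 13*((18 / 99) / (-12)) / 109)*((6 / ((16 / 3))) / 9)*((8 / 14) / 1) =279670 / 25179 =11.11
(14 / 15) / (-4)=-7 / 30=-0.23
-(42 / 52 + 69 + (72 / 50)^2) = -1168071 / 16250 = -71.88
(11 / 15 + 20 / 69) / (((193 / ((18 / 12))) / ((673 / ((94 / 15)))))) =712707 / 834532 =0.85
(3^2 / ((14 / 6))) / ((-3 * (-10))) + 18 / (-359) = 1971 / 25130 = 0.08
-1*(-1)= 1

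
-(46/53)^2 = -2116/2809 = -0.75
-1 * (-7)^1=7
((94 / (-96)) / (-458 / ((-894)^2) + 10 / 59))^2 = 34110440056234161 / 1015145751267904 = 33.60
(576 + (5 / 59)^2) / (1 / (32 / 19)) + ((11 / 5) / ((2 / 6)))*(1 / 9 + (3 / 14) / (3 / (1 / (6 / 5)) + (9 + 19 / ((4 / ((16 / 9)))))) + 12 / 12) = 2571470882719 / 2630612586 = 977.52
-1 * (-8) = 8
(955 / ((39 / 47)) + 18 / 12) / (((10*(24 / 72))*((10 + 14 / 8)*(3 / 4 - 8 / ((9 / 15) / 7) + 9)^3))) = -155324736 / 3082577567485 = -0.00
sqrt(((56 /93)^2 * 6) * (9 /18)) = 56 * sqrt(3) /93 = 1.04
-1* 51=-51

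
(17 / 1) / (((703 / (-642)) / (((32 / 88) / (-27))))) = 14552 / 69597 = 0.21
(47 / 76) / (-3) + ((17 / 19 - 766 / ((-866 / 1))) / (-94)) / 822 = -43684909 / 211894612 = -0.21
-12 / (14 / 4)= -24 / 7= -3.43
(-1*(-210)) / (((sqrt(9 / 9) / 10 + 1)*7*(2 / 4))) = 600 / 11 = 54.55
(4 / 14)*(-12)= -24 / 7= -3.43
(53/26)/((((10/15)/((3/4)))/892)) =106371/52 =2045.60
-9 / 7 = -1.29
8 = 8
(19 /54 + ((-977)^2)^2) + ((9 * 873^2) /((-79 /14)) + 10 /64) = 62189706793442521 /68256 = 911124396293.99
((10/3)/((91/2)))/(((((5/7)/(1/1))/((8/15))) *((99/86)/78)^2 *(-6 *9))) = -6153472/1323135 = -4.65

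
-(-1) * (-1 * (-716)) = 716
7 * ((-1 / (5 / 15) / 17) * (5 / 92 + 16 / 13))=-32277 / 20332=-1.59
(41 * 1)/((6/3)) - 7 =27/2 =13.50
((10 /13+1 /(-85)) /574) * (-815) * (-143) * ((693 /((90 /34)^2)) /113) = 31182063 /231650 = 134.61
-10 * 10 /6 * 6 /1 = -100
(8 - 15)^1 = -7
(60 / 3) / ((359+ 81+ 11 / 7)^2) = 980 / 9554281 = 0.00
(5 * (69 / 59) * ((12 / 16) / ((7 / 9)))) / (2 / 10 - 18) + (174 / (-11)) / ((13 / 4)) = -5.18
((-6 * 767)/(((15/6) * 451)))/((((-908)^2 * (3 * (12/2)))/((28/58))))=-5369/40436867460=-0.00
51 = 51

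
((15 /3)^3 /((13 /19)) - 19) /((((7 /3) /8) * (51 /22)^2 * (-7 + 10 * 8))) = 1177088 /822783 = 1.43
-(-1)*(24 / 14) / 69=4 / 161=0.02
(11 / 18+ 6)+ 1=137 / 18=7.61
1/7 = 0.14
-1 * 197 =-197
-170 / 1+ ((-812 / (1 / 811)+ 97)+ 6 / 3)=-658603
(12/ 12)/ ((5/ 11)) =2.20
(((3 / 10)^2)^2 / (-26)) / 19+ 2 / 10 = 987919 / 4940000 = 0.20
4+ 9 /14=65 /14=4.64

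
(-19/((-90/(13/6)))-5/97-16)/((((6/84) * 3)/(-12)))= 11435494/13095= 873.27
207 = 207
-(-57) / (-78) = -19 / 26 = -0.73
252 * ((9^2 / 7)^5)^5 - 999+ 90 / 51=315411042687990934594314208168683603298947380124459 / 3256880933469629044817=96844511399431604339227490000.00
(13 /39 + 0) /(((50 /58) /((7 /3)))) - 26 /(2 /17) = -49522 /225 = -220.10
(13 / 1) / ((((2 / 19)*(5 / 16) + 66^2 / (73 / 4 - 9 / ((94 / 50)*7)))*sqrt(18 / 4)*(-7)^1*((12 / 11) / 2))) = -251235556*sqrt(2) / 54901663551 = -0.01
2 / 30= 1 / 15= 0.07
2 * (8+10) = 36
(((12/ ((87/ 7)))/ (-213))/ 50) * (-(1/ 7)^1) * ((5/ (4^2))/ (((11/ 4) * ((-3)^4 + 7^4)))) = 1/ 1686444540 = 0.00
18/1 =18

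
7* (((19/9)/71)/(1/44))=5852/639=9.16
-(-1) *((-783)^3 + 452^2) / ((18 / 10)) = -2399221915 / 9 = -266580212.78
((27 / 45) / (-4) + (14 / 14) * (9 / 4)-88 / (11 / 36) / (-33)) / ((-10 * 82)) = -1191 / 90200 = -0.01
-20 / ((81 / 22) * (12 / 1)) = -110 / 243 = -0.45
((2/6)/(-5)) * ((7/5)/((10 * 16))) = -7/12000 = -0.00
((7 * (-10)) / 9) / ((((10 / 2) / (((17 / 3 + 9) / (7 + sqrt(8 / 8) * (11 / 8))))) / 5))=-24640 / 1809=-13.62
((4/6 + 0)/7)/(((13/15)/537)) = 5370/91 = 59.01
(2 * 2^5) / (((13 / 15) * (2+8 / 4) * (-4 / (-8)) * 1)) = 36.92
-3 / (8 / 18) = -27 / 4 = -6.75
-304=-304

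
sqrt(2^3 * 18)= 12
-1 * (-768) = 768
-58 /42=-29 /21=-1.38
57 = 57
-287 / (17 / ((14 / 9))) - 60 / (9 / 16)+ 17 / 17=-20185 / 153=-131.93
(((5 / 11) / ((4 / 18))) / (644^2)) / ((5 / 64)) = 18 / 285131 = 0.00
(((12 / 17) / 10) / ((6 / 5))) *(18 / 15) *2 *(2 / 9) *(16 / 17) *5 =128 / 867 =0.15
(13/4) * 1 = 13/4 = 3.25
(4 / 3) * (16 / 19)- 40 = -2216 / 57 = -38.88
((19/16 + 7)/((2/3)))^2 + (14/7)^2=158545/1024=154.83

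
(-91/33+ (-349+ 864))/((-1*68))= -4226/561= -7.53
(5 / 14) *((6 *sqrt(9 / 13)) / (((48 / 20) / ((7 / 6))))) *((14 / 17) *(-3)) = -525 *sqrt(13) / 884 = -2.14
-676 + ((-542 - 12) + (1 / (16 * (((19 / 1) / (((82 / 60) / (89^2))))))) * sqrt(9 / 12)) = -1230.00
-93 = -93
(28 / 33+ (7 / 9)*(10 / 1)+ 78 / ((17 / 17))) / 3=8576 / 297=28.88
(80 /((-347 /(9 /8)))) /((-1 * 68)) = 0.00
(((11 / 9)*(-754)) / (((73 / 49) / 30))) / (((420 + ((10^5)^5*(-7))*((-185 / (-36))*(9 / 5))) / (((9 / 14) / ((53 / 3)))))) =2871 / 2752942307692307692307690522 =0.00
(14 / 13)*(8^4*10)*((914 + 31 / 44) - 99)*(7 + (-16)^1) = -46308003840 / 143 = -323832194.69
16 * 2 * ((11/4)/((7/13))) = 1144/7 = 163.43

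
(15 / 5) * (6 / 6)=3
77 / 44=1.75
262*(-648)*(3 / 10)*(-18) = 4583952 / 5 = 916790.40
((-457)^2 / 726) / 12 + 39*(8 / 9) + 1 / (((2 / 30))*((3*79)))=40401895 / 688248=58.70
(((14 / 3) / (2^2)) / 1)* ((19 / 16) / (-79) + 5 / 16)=329 / 948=0.35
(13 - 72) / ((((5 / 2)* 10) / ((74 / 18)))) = -2183 / 225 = -9.70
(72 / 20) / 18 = 1 / 5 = 0.20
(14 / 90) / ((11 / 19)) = 133 / 495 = 0.27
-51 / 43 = -1.19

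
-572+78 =-494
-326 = -326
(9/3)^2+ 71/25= 296/25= 11.84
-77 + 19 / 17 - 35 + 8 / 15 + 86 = -24.35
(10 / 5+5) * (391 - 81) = 2170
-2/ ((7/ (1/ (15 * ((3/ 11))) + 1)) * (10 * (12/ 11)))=-22/ 675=-0.03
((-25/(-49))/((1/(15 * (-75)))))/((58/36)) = -506250/1421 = -356.26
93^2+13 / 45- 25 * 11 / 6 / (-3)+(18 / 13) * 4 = 3381341 / 390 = 8670.11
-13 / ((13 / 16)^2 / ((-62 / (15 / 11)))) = 174592 / 195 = 895.34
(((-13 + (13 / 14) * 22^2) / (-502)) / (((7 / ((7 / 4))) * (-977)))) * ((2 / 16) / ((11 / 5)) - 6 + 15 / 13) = -1287565 / 1208478656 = -0.00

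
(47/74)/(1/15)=705/74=9.53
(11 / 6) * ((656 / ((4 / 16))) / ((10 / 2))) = 14432 / 15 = 962.13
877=877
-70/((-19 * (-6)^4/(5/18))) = 175/221616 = 0.00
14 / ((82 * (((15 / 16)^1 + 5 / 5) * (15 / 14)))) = 1568 / 19065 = 0.08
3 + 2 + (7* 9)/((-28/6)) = -8.50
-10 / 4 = -5 / 2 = -2.50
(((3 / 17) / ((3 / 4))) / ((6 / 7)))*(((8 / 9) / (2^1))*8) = 448 / 459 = 0.98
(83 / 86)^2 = 6889 / 7396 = 0.93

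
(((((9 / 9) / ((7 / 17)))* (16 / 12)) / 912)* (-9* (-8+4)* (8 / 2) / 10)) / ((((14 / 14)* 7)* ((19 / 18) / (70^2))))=12240 / 361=33.91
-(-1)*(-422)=-422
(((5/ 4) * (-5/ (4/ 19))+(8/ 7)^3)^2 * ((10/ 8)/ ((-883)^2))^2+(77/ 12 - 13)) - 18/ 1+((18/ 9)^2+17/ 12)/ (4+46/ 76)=-34285415135307821484731/ 1464741568313117265920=-23.41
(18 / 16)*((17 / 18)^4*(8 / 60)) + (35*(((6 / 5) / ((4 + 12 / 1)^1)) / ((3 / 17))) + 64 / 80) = 11053513 / 699840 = 15.79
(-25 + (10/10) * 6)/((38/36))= -18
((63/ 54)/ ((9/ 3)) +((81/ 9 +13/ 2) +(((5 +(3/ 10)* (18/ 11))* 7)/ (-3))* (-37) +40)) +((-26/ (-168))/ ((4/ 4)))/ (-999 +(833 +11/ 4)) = 1199058004/ 2262645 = 529.94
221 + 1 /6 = 1327 /6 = 221.17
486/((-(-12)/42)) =1701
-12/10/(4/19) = -57/10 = -5.70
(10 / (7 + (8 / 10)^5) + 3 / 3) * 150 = 2707450 / 7633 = 354.70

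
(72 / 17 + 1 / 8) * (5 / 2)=2965 / 272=10.90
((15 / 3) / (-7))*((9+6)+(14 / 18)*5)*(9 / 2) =-425 / 7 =-60.71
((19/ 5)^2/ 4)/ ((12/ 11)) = 3971/ 1200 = 3.31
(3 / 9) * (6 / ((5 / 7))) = 14 / 5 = 2.80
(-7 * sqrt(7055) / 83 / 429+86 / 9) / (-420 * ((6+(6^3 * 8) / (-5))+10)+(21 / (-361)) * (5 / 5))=31046 / 449765379-361 * sqrt(7055) / 254203108731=0.00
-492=-492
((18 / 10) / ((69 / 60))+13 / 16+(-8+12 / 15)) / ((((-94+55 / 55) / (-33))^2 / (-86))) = 46166219 / 884120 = 52.22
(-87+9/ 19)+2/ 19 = -1642/ 19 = -86.42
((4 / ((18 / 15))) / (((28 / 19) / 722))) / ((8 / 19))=651605 / 168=3878.60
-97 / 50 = -1.94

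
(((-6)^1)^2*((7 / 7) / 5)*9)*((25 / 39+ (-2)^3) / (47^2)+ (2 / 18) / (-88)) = -188073 / 631774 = -0.30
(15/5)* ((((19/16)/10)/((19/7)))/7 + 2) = 963/160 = 6.02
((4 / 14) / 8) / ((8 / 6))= 3 / 112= 0.03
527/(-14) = -527/14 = -37.64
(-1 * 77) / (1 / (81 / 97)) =-6237 / 97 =-64.30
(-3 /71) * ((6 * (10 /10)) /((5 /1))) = -18 /355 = -0.05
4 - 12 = -8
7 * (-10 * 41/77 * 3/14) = -615/77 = -7.99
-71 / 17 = -4.18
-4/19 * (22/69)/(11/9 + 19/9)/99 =-4/19665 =-0.00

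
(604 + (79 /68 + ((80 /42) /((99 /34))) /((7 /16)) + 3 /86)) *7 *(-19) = -490514303225 /6078996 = -80690.02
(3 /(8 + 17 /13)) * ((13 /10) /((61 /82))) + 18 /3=242217 /36905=6.56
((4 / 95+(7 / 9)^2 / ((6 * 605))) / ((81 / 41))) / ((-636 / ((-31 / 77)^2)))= -1860948631 / 341270560234296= -0.00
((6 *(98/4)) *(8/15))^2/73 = 153664/1825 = 84.20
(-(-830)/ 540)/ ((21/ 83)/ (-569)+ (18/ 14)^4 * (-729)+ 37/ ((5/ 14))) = -47057691205/ 57817236614436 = -0.00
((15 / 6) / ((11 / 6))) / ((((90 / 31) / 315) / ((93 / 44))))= 302715 / 968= 312.72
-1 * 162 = -162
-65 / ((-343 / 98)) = 130 / 7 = 18.57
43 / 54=0.80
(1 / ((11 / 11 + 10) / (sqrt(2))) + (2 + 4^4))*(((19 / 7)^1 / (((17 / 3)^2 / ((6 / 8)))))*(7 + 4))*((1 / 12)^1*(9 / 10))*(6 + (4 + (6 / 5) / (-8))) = 303183*sqrt(2) / 6473600 + 430216677 / 3236800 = 132.98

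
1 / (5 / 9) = 9 / 5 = 1.80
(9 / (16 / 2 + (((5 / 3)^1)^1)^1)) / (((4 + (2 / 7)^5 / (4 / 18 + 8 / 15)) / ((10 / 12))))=12857355 / 66328568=0.19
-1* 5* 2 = -10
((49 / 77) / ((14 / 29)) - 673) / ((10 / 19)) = -280763 / 220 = -1276.20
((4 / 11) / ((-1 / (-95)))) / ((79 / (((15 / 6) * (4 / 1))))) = 3800 / 869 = 4.37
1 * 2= 2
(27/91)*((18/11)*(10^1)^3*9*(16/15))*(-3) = -13996800/1001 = -13982.82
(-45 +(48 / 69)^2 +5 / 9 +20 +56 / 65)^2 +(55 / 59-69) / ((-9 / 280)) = 14980353606561584 / 5650346587275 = 2651.23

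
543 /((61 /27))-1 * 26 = 214.34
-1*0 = 0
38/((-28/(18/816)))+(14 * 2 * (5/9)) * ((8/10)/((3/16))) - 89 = -1164883/51408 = -22.66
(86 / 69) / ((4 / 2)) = 43 / 69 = 0.62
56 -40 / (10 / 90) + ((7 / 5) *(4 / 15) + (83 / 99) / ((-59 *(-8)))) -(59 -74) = -337171597 / 1168200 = -288.62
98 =98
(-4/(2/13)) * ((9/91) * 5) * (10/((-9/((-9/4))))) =-225/7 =-32.14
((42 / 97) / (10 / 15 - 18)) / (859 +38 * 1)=-21 / 754078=-0.00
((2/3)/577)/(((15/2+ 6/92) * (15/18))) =46/250995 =0.00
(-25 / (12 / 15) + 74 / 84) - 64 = -7927 / 84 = -94.37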